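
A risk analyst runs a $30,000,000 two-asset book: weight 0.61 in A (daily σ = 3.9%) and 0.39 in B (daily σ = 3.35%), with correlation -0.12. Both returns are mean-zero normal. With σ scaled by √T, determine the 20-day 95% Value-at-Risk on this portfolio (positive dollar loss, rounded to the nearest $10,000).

$5,680,000

σ_p = √(0.61²·3.9² + 0.39²·3.35² + 2·-0.12·0.61·0.39·3.9·3.35) = 2.573%.
σ_{20d} = 2.573% × √20 = 11.507%.
z(95%) = 1.645.
VaR = 1.645 × 11.507% = 18.929%; on $30,000,000 that is $5,678,700.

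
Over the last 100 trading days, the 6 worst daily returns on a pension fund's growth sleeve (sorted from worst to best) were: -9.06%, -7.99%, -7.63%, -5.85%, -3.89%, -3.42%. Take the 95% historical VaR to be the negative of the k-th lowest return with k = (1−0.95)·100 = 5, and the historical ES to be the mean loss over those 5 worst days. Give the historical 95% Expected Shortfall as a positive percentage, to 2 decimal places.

6.88%

The 5 worst returns sum to -34.42%.
ES = −(-34.42%) / 5 = 6.884% ≈ 6.88%.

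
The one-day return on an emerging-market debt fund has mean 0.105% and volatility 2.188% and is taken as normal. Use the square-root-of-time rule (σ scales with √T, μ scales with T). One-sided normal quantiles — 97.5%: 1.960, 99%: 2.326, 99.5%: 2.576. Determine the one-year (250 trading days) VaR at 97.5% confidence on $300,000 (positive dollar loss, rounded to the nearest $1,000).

$125,000

σ_{250d} = 2.188% × √250 = 34.595%; μ_{250d} = 250 × 0.105% = 26.250%.
VaR = −(26.250%) + 1.960 × 34.595% = 41.556%.
On $300,000: 0.41556 × $300,000 = $124,668.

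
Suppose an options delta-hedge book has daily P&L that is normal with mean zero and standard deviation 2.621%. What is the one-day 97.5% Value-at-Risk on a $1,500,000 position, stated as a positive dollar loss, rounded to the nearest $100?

$77,100

At 97.5% one-sided, z = 1.960.
VaR = z·σ = 1.960 × 2.621% = 5.137%.
On $1,500,000: 0.05137 × $1,500,000 = $77,055.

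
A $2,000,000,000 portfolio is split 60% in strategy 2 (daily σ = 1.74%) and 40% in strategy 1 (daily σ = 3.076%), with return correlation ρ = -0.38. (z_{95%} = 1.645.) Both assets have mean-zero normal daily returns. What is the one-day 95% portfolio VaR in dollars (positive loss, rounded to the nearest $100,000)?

$42,000,000

σ_p² = 0.6²·1.74² + 0.4²·3.076² + 2·-0.38·0.6·0.4·1.74·3.076 = 1.6276 (%²).
σ_p = √1.6276 = 1.276%.
VaR = 1.645 × 1.276% = 2.099%; on $2,000,000,000 that is $41,980,000.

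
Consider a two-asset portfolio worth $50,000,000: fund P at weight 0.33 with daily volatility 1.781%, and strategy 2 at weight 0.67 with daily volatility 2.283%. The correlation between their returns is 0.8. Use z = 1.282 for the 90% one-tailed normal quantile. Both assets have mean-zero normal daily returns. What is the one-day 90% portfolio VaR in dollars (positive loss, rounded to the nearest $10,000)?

σ_p² = 0.33²·1.781² + 0.67²·2.283² + 2·0.8·0.33·0.67·1.781·2.283 = 4.1235 (%²).
σ_p = √4.1235 = 2.031%.
VaR = 1.282 × 2.031% = 2.604%; on $50,000,000 that is $1,302,000.

$1,300,000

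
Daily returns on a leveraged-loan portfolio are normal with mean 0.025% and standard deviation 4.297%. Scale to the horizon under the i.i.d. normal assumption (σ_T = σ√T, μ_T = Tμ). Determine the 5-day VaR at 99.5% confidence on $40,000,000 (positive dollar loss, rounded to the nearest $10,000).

At 99.5%, z = 2.576.
σ_{5d} = 4.297% × √5 = 9.608%; μ_{5d} = 5 × 0.025% = 0.125%.
VaR = −(0.125%) + 2.576 × 9.608% = 24.625%.
On $40,000,000: 0.24625 × $40,000,000 = $9,850,000.

$9,850,000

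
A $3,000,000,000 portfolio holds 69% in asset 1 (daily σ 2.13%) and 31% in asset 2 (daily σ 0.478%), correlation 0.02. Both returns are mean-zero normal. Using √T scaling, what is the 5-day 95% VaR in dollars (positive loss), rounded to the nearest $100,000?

σ_p = √(0.69²·2.13² + 0.31²·0.478² + 2·0.02·0.69·0.31·2.13·0.478) = 1.480%.
σ_{5d} = 1.480% × √5 = 3.309%.
z(95%) = 1.645.
VaR = 1.645 × 3.309% = 5.443%; on $3,000,000,000 that is $163,290,000.

$163,300,000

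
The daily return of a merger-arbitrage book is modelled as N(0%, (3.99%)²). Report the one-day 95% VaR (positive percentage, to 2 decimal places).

6.56%

At 95% one-sided, z = 1.645.
VaR = z·σ = 1.645 × 3.99% = 6.564%.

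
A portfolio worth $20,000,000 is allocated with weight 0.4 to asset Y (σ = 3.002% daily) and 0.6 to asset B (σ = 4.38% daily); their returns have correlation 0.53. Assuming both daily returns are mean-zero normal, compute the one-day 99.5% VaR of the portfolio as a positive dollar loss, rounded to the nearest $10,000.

$1,760,000

σ_p² = 0.4²·3.002² + 0.6²·4.38² + 2·0.53·0.4·0.6·3.002·4.38 = 11.6933 (%²).
σ_p = √11.6933 = 3.420%.
At 99.5%, z = 2.576.
VaR = 2.576 × 3.420% = 8.810%; on $20,000,000 that is $1,762,000.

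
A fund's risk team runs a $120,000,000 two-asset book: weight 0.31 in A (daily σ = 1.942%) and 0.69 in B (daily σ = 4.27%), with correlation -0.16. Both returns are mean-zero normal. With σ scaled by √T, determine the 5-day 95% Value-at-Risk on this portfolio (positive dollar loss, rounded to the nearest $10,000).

σ_p = √(0.31²·1.942² + 0.69²·4.27² + 2·-0.16·0.31·0.69·1.942·4.27) = 2.911%.
σ_{5d} = 2.911% × √5 = 6.509%.
z(95%) = 1.645.
VaR = 1.645 × 6.509% = 10.707%; on $120,000,000 that is $12,848,400.

$12,850,000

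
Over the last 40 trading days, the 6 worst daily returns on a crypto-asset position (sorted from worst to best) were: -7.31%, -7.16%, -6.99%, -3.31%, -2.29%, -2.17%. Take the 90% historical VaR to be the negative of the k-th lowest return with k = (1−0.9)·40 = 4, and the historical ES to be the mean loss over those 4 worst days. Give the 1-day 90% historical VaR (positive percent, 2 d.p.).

k = 4; the 4th lowest return is -3.31%, so VaR = 3.31%.

3.31%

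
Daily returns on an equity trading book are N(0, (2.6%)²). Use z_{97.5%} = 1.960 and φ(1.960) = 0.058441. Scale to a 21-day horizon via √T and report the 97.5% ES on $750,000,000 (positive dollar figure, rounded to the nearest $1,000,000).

$209,000,000

σ_{21d} = 2.6% × √21 = 11.915%.
ES multiplier = φ(z)/(1−α) = 0.058441/0.025 = 2.338.
ES = 11.915% × 2.338 = 27.857%; on $750,000,000: $208,927,500.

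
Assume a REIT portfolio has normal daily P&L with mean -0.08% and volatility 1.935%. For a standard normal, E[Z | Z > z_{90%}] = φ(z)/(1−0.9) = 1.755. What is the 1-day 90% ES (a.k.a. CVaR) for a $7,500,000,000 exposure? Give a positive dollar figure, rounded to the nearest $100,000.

ES = −(-0.08%) + 1.935% × 1.755 = 3.476%.
On $7,500,000,000: 0.03476 × $7,500,000,000 = $260,700,000.

$260,700,000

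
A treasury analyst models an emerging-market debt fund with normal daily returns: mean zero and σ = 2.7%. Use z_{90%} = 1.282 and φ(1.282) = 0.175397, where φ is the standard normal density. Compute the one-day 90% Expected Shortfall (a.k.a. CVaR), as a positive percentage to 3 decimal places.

4.736%

Tail multiplier: φ(z)/(1−α) = 0.175397 / 0.1 = 1.754.
ES = 2.7% × 1.754 = 4.736%.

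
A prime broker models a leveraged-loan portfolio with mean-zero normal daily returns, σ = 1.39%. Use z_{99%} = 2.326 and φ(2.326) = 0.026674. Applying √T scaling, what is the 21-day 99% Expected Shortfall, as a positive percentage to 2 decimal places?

16.99%

σ_{21d} = 1.39% × √21 = 6.370%.
ES multiplier = φ(z)/(1−α) = 0.026674/0.01 = 2.667.
ES = 6.370% × 2.667 = 16.989%.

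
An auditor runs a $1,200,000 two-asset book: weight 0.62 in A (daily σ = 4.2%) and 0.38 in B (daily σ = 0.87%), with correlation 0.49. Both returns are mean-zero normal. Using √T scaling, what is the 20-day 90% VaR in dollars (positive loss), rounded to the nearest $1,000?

σ_p = √(0.62²·4.2² + 0.38²·0.87² + 2·0.49·0.62·0.38·4.2·0.87) = 2.781%.
σ_{20d} = 2.781% × √20 = 12.437%.
z(90%) = 1.282.
VaR = 1.282 × 12.437% = 15.944%; on $1,200,000 that is $191,328.

$191,000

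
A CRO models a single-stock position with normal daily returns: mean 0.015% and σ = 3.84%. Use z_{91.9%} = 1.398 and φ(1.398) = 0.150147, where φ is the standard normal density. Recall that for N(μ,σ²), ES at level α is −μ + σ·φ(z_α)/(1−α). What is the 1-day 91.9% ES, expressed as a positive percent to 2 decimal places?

7.10%

Tail multiplier: φ(z)/(1−α) = 0.150147 / 0.081 = 1.854.
ES = −(0.015%) + 3.84% × 1.854 = 7.104%.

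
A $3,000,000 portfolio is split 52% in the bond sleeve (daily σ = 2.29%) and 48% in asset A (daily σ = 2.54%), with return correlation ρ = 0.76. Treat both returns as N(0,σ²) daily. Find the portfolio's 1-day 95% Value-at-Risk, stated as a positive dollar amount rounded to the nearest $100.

σ_p² = 0.52²·2.29² + 0.48²·2.54² + 2·0.76·0.52·0.48·2.29·2.54 = 5.1112 (%²).
σ_p = √5.1112 = 2.261%.
At 95%, z = 1.645.
VaR = 1.645 × 2.261% = 3.719%; on $3,000,000 that is $111,570.

$111,600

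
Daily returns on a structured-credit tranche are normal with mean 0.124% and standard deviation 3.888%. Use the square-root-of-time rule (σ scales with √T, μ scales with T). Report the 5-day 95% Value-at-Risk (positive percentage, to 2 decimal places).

At 95%, z = 1.645.
σ_{5d} = 3.888% × √5 = 8.694%; μ_{5d} = 5 × 0.124% = 0.620%.
VaR = −(0.620%) + 1.645 × 8.694% = 13.682%.

13.68%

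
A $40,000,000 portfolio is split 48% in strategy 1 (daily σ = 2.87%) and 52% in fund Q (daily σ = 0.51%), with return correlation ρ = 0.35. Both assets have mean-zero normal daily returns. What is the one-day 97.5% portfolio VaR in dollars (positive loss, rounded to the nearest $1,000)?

$1,169,000

σ_p² = 0.48²·2.87² + 0.52²·0.51² + 2·0.35·0.48·0.52·2.87·0.51 = 2.2239 (%²).
σ_p = √2.2239 = 1.491%.
At 97.5%, z = 1.960.
VaR = 1.960 × 1.491% = 2.922%; on $40,000,000 that is $1,168,800.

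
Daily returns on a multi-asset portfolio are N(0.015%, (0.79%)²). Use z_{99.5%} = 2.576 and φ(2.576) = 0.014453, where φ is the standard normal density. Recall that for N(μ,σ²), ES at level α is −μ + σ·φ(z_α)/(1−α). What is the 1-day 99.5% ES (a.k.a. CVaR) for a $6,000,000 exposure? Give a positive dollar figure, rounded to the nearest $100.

$136,100

Tail multiplier: φ(z)/(1−α) = 0.014453 / 0.005 = 2.891.
ES = −(0.015%) + 0.79% × 2.891 = 2.269%.
On $6,000,000: 0.02269 × $6,000,000 = $136,140.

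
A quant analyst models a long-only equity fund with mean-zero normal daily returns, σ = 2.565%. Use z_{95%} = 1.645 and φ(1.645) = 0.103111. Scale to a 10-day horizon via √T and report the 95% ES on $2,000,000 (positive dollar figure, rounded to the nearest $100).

σ_{10d} = 2.565% × √10 = 8.111%.
ES multiplier = φ(z)/(1−α) = 0.103111/0.05 = 2.062.
ES = 8.111% × 2.062 = 16.725%; on $2,000,000: $334,500.

$334,500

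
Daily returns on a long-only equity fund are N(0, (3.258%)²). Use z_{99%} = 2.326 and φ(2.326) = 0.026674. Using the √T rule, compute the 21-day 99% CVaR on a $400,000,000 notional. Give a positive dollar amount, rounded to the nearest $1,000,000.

σ_{21d} = 3.258% × √21 = 14.930%.
ES multiplier = φ(z)/(1−α) = 0.026674/0.01 = 2.667.
ES = 14.930% × 2.667 = 39.818%; on $400,000,000: $159,272,000.

$159,000,000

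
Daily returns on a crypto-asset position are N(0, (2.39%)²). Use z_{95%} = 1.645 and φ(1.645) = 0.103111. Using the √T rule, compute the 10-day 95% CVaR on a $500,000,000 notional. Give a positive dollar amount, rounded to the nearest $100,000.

$77,900,000

σ_{10d} = 2.39% × √10 = 7.558%.
ES multiplier = φ(z)/(1−α) = 0.103111/0.05 = 2.062.
ES = 7.558% × 2.062 = 15.585%; on $500,000,000: $77,925,000.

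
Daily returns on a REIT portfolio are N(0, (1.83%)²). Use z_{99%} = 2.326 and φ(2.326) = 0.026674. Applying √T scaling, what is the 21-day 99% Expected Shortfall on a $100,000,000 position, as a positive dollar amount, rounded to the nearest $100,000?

$22,400,000

σ_{21d} = 1.83% × √21 = 8.386%.
ES multiplier = φ(z)/(1−α) = 0.026674/0.01 = 2.667.
ES = 8.386% × 2.667 = 22.365%; on $100,000,000: $22,365,000.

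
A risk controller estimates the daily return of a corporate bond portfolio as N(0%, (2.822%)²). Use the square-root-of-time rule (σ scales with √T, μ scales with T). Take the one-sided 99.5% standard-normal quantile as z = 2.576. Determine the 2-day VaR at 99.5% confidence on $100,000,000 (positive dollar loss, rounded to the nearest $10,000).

σ_{2d} = 2.822% × √2 = 3.991%.
VaR = 2.576 × 3.991% = 10.281%.
On $100,000,000: 0.10281 × $100,000,000 = $10,281,000.

$10,280,000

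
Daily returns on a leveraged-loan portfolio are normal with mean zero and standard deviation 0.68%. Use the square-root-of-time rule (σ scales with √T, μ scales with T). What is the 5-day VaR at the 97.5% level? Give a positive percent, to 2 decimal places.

At 97.5%, z = 1.960.
σ_{5d} = 0.68% × √5 = 1.521%.
VaR = 1.960 × 1.521% = 2.981%.

2.98%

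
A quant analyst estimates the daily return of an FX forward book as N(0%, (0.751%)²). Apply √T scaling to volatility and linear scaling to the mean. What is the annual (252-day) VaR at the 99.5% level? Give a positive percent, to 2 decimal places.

30.71%

At 99.5%, z = 2.576.
σ_{252d} = 0.751% × √252 = 11.922%.
VaR = 2.576 × 11.922% = 30.711%.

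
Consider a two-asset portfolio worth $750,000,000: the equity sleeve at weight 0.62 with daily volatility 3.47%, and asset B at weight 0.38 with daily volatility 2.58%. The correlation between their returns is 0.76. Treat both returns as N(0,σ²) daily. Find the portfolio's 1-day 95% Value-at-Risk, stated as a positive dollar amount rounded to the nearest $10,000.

σ_p² = 0.62²·3.47² + 0.38²·2.58² + 2·0.76·0.62·0.38·3.47·2.58 = 8.7957 (%²).
σ_p = √8.7957 = 2.966%.
At 95%, z = 1.645.
VaR = 1.645 × 2.966% = 4.879%; on $750,000,000 that is $36,592,500.

$36,590,000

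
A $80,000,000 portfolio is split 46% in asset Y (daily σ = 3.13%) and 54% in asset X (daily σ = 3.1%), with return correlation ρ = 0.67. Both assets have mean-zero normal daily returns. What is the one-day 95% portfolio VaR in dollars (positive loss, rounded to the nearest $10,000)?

σ_p² = 0.46²·3.13² + 0.54²·3.1² + 2·0.67·0.46·0.54·3.13·3.1 = 8.1050 (%²).
σ_p = √8.1050 = 2.847%.
At 95%, z = 1.645.
VaR = 1.645 × 2.847% = 4.683%; on $80,000,000 that is $3,746,400.

$3,750,000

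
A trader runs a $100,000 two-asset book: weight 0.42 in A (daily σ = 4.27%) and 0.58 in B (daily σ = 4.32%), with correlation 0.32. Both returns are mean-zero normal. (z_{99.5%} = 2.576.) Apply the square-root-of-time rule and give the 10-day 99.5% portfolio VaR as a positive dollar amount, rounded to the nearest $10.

$28,650

σ_p = √(0.42²·4.27² + 0.58²·4.32² + 2·0.32·0.42·0.58·4.27·4.32) = 3.517%.
σ_{10d} = 3.517% × √10 = 11.122%.
VaR = 2.576 × 11.122% = 28.650%; on $100,000 that is $28,650.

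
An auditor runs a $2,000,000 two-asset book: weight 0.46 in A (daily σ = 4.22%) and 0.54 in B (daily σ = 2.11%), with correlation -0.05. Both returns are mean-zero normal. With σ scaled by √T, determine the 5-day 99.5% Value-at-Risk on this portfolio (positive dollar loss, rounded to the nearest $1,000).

σ_p = √(0.46²·4.22² + 0.54²·2.11² + 2·-0.05·0.46·0.54·4.22·2.11) = 2.201%.
σ_{5d} = 2.201% × √5 = 4.922%.
z(99.5%) = 2.576.
VaR = 2.576 × 4.922% = 12.679%; on $2,000,000 that is $253,580.

$254,000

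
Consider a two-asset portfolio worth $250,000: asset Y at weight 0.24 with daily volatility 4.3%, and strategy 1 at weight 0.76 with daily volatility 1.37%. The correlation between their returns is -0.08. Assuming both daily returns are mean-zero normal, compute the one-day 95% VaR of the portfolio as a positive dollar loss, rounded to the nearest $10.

σ_p² = 0.24²·4.3² + 0.76²·1.37² + 2·-0.08·0.24·0.76·4.3·1.37 = 1.9772 (%²).
σ_p = √1.9772 = 1.406%.
At 95%, z = 1.645.
VaR = 1.645 × 1.406% = 2.313%; on $250,000 that is $5,782.

$5,780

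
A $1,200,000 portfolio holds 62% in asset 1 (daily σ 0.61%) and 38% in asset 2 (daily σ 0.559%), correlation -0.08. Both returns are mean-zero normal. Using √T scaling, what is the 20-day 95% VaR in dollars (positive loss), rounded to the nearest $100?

$37,000

σ_p = √(0.62²·0.61² + 0.38²·0.559² + 2·-0.08·0.62·0.38·0.61·0.559) = 0.419%.
σ_{20d} = 0.419% × √20 = 1.874%.
z(95%) = 1.645.
VaR = 1.645 × 1.874% = 3.083%; on $1,200,000 that is $36,996.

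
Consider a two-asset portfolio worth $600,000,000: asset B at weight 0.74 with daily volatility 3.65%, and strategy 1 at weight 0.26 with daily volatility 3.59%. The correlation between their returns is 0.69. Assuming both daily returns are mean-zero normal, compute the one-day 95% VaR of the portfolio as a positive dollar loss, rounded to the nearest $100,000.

σ_p² = 0.74²·3.65² + 0.26²·3.59² + 2·0.69·0.74·0.26·3.65·3.59 = 11.6458 (%²).
σ_p = √11.6458 = 3.413%.
At 95%, z = 1.645.
VaR = 1.645 × 3.413% = 5.614%; on $600,000,000 that is $33,684,000.

$33,700,000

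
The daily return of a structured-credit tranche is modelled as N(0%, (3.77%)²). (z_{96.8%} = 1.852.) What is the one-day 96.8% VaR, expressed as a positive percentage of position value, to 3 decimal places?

VaR = z·σ = 1.852 × 3.77% = 6.982%.

6.982%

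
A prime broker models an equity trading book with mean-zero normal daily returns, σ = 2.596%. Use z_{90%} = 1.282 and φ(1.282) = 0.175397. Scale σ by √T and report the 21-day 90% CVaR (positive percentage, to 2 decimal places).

σ_{21d} = 2.596% × √21 = 11.896%.
ES multiplier = φ(z)/(1−α) = 0.175397/0.1 = 1.754.
ES = 11.896% × 1.754 = 20.866%.

20.87%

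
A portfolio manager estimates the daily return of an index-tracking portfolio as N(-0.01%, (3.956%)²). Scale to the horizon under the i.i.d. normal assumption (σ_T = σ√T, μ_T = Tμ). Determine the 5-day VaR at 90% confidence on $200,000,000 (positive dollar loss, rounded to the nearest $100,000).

$22,800,000

At 90%, z = 1.282.
σ_{5d} = 3.956% × √5 = 8.846%; μ_{5d} = 5 × -0.01% = -0.050%.
VaR = −(-0.050%) + 1.282 × 8.846% = 11.391%.
On $200,000,000: 0.11391 × $200,000,000 = $22,782,000.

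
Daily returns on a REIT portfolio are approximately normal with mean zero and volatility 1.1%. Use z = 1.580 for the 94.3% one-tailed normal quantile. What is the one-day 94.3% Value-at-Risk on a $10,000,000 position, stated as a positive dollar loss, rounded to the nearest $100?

$173,800

VaR = z·σ = 1.580 × 1.1% = 1.738%.
On $10,000,000: 0.01738 × $10,000,000 = $173,800.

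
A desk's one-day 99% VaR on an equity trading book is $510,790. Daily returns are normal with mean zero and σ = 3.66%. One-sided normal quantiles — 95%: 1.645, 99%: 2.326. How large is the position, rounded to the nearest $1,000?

VaR as a fraction of value: z·σ = 2.326 × 3.66% = 8.51316%.
Position = $510,790 / 0.0851316 = $6,000,005.

$6,000,000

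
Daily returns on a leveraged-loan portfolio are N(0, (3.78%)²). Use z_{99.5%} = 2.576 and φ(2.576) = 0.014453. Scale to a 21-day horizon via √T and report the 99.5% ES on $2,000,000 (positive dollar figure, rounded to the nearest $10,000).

$1,000,000

σ_{21d} = 3.78% × √21 = 17.322%.
ES multiplier = φ(z)/(1−α) = 0.014453/0.005 = 2.891.
ES = 17.322% × 2.891 = 50.078%; on $2,000,000: $1,001,560.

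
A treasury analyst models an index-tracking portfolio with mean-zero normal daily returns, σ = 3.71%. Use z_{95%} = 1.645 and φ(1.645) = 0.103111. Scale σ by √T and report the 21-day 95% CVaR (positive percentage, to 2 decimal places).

σ_{21d} = 3.71% × √21 = 17.001%.
ES multiplier = φ(z)/(1−α) = 0.103111/0.05 = 2.062.
ES = 17.001% × 2.062 = 35.056%.

35.06%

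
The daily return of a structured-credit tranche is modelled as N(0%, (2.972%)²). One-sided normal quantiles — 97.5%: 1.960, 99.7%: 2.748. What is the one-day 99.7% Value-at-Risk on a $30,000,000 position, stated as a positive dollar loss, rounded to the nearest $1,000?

$2,450,000

VaR = z·σ = 2.748 × 2.972% = 8.167%.
On $30,000,000: 0.08167 × $30,000,000 = $2,450,100.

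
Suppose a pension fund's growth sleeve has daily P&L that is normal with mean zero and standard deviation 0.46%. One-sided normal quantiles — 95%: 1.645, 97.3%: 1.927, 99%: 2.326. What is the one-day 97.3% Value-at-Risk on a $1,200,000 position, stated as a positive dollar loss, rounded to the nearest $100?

$10,600

VaR = z·σ = 1.927 × 0.46% = 0.886%.
On $1,200,000: 0.00886 × $1,200,000 = $10,632.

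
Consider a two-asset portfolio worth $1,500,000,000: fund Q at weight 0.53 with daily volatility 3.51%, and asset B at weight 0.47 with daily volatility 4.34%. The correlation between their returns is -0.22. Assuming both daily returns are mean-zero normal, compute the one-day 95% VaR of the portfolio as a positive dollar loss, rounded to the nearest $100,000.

σ_p² = 0.53²·3.51² + 0.47²·4.34² + 2·-0.22·0.53·0.47·3.51·4.34 = 5.9519 (%²).
σ_p = √5.9519 = 2.440%.
At 95%, z = 1.645.
VaR = 1.645 × 2.440% = 4.014%; on $1,500,000,000 that is $60,210,000.

$60,200,000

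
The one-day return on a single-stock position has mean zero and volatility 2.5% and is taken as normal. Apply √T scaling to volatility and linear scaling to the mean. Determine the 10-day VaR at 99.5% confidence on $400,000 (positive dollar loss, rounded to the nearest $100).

$81,500

At 99.5%, z = 2.576.
σ_{10d} = 2.5% × √10 = 7.906%.
VaR = 2.576 × 7.906% = 20.366%.
On $400,000: 0.20366 × $400,000 = $81,464.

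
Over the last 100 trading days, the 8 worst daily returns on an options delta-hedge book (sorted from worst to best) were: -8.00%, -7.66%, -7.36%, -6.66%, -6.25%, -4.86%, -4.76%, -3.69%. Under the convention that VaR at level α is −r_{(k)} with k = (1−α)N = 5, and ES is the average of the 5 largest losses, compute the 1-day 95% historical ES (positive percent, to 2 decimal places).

7.19%

The 5 worst returns sum to -35.93%.
ES = −(-35.93%) / 5 = 7.186% ≈ 7.19%.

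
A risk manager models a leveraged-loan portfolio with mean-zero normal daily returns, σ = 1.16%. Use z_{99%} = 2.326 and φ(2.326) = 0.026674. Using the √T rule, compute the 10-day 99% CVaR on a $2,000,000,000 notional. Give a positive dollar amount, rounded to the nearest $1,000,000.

$196,000,000

σ_{10d} = 1.16% × √10 = 3.668%.
ES multiplier = φ(z)/(1−α) = 0.026674/0.01 = 2.667.
ES = 3.668% × 2.667 = 9.783%; on $2,000,000,000: $195,660,000.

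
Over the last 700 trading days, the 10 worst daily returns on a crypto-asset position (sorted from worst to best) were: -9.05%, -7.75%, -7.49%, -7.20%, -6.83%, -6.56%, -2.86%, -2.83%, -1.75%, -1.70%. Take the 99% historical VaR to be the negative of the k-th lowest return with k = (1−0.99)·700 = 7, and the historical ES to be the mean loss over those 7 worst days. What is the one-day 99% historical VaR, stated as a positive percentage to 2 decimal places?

k = 7; the 7th lowest return is -2.86%, so VaR = 2.86%.

2.86%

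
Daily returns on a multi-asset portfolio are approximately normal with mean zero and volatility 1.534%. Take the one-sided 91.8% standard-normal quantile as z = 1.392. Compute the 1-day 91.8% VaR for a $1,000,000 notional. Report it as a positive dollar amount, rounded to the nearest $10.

$21,350

VaR = z·σ = 1.392 × 1.534% = 2.135%.
On $1,000,000: 0.02135 × $1,000,000 = $21,350.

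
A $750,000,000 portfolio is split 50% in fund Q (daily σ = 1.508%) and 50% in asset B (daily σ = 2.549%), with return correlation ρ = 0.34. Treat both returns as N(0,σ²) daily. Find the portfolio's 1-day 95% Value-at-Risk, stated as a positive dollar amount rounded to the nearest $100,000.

$20,800,000

σ_p² = 0.5²·1.508² + 0.5²·2.549² + 2·0.34·0.5·0.5·1.508·2.549 = 2.8463 (%²).
σ_p = √2.8463 = 1.687%.
At 95%, z = 1.645.
VaR = 1.645 × 1.687% = 2.775%; on $750,000,000 that is $20,812,500.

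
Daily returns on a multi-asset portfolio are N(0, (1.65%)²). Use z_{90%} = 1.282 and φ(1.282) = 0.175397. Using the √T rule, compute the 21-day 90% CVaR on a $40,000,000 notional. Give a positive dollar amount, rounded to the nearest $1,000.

$5,305,000

σ_{21d} = 1.65% × √21 = 7.561%.
ES multiplier = φ(z)/(1−α) = 0.175397/0.1 = 1.754.
ES = 7.561% × 1.754 = 13.262%; on $40,000,000: $5,304,800.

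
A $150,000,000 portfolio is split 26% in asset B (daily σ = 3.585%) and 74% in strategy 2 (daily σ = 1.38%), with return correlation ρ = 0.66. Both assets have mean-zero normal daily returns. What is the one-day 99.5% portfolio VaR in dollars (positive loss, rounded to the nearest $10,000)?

σ_p² = 0.26²·3.585² + 0.74²·1.38² + 2·0.66·0.26·0.74·3.585·1.38 = 3.1681 (%²).
σ_p = √3.1681 = 1.780%.
At 99.5%, z = 2.576.
VaR = 2.576 × 1.780% = 4.585%; on $150,000,000 that is $6,877,500.

$6,880,000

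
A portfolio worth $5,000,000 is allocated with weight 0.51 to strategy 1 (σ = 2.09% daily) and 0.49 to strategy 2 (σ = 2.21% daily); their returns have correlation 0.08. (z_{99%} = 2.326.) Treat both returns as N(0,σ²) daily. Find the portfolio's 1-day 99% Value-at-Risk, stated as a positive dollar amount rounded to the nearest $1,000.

$184,000

σ_p² = 0.51²·2.09² + 0.49²·2.21² + 2·0.08·0.51·0.49·2.09·2.21 = 2.4935 (%²).
σ_p = √2.4935 = 1.579%.
VaR = 2.326 × 1.579% = 3.673%; on $5,000,000 that is $183,650.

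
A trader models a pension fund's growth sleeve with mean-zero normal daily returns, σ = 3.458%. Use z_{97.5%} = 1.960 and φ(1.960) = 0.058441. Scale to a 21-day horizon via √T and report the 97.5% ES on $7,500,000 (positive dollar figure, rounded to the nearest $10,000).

$2,780,000

σ_{21d} = 3.458% × √21 = 15.847%.
ES multiplier = φ(z)/(1−α) = 0.058441/0.025 = 2.338.
ES = 15.847% × 2.338 = 37.050%; on $7,500,000: $2,778,750.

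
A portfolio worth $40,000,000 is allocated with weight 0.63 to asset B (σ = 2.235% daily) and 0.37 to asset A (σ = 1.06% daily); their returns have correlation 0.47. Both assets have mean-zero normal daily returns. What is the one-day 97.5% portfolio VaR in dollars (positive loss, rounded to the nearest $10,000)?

σ_p² = 0.63²·2.235² + 0.37²·1.06² + 2·0.47·0.63·0.37·2.235·1.06 = 2.6555 (%²).
σ_p = √2.6555 = 1.630%.
At 97.5%, z = 1.960.
VaR = 1.960 × 1.630% = 3.195%; on $40,000,000 that is $1,278,000.

$1,280,000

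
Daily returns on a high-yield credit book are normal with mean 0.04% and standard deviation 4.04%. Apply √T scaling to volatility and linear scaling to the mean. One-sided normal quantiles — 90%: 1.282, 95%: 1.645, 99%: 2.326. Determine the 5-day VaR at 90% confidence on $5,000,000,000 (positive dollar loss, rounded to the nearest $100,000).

$569,100,000

σ_{5d} = 4.04% × √5 = 9.034%; μ_{5d} = 5 × 0.04% = 0.200%.
VaR = −(0.200%) + 1.282 × 9.034% = 11.382%.
On $5,000,000,000: 0.11382 × $5,000,000,000 = $569,100,000.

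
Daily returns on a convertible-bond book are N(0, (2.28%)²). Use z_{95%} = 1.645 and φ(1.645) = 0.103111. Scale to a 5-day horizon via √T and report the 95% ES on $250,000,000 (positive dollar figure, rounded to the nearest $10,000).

σ_{5d} = 2.28% × √5 = 5.098%.
ES multiplier = φ(z)/(1−α) = 0.103111/0.05 = 2.062.
ES = 5.098% × 2.062 = 10.512%; on $250,000,000: $26,280,000.

$26,280,000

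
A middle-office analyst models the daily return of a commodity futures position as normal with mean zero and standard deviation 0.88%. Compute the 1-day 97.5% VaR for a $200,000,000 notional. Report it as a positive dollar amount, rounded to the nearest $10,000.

$3,450,000

At 97.5% one-sided, z = 1.960.
VaR = z·σ = 1.960 × 0.88% = 1.725%.
On $200,000,000: 0.01725 × $200,000,000 = $3,450,000.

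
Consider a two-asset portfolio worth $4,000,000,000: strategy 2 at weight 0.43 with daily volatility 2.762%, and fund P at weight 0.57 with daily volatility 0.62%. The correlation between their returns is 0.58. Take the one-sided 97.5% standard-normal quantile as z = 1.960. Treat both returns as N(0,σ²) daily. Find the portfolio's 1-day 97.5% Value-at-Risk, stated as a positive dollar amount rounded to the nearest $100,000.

σ_p² = 0.43²·2.762² + 0.57²·0.62² + 2·0.58·0.43·0.57·2.762·0.62 = 2.0223 (%²).
σ_p = √2.0223 = 1.422%.
VaR = 1.960 × 1.422% = 2.787%; on $4,000,000,000 that is $111,480,000.

$111,500,000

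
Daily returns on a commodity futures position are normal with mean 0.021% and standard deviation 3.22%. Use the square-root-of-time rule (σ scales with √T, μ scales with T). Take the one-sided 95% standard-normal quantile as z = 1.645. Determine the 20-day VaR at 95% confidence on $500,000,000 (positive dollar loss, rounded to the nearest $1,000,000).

σ_{20d} = 3.22% × √20 = 14.400%; μ_{20d} = 20 × 0.021% = 0.420%.
VaR = −(0.420%) + 1.645 × 14.400% = 23.268%.
On $500,000,000: 0.23268 × $500,000,000 = $116,340,000.

$116,000,000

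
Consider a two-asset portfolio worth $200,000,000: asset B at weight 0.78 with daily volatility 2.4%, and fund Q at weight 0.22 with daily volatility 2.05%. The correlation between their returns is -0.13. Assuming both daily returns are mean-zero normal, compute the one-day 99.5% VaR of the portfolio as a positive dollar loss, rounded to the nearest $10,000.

$9,620,000

σ_p² = 0.78²·2.4² + 0.22²·2.05² + 2·-0.13·0.78·0.22·2.4·2.05 = 3.4883 (%²).
σ_p = √3.4883 = 1.868%.
At 99.5%, z = 2.576.
VaR = 2.576 × 1.868% = 4.812%; on $200,000,000 that is $9,624,000.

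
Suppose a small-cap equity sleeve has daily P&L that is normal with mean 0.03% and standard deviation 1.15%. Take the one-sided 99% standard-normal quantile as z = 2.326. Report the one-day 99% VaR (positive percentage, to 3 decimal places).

2.645%

VaR = −μ + z·σ = −(0.03%) + 2.326 × 1.15% = 2.645%.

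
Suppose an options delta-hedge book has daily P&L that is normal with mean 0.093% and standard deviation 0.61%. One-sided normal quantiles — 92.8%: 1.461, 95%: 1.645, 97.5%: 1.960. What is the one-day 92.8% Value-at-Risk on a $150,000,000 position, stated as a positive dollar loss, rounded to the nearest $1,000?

$1,197,000

VaR = −μ + z·σ = −(0.093%) + 1.461 × 0.61% = 0.798%.
On $150,000,000: 0.00798 × $150,000,000 = $1,197,000.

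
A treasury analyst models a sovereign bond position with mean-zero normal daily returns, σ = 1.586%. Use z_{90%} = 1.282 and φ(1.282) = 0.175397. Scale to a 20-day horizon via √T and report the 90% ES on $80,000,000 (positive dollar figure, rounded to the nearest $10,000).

σ_{20d} = 1.586% × √20 = 7.093%.
ES multiplier = φ(z)/(1−α) = 0.175397/0.1 = 1.754.
ES = 7.093% × 1.754 = 12.441%; on $80,000,000: $9,952,800.

$9,950,000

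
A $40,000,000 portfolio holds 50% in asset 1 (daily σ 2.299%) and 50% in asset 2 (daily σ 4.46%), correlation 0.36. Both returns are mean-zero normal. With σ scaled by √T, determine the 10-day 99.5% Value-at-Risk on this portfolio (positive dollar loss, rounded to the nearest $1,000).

σ_p = √(0.5²·2.299² + 0.5²·4.46² + 2·0.36·0.5·0.5·2.299·4.46) = 2.853%.
σ_{10d} = 2.853% × √10 = 9.022%.
z(99.5%) = 2.576.
VaR = 2.576 × 9.022% = 23.241%; on $40,000,000 that is $9,296,400.

$9,296,000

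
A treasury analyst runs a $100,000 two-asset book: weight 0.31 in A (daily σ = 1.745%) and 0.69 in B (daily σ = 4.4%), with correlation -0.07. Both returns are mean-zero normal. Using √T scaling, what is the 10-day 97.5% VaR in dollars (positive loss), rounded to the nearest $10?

$18,880

σ_p = √(0.31²·1.745² + 0.69²·4.4² + 2·-0.07·0.31·0.69·1.745·4.4) = 3.046%.
σ_{10d} = 3.046% × √10 = 9.632%.
z(97.5%) = 1.960.
VaR = 1.960 × 9.632% = 18.879%; on $100,000 that is $18,879.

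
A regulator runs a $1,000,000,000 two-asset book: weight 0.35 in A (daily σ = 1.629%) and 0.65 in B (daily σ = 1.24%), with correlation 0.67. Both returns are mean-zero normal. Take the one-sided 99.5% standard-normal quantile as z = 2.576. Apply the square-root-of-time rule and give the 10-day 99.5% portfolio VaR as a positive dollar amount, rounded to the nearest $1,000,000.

$103,000,000

σ_p = √(0.35²·1.629² + 0.65²·1.24² + 2·0.67·0.35·0.65·1.629·1.24) = 1.261%.
σ_{10d} = 1.261% × √10 = 3.988%.
VaR = 2.576 × 3.988% = 10.273%; on $1,000,000,000 that is $102,730,000.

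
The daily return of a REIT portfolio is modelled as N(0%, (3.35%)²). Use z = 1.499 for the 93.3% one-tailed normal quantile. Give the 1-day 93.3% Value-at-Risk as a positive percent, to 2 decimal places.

VaR = z·σ = 1.499 × 3.35% = 5.022%.

5.02%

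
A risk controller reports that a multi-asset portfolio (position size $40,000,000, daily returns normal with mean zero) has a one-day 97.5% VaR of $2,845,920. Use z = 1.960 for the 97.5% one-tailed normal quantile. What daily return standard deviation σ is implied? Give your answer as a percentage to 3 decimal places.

3.630%

VaR as a fraction: $2,845,920 / $40,000,000 = 7.115%.
σ = VaR / z = 7.115% / 1.960 = 3.630%.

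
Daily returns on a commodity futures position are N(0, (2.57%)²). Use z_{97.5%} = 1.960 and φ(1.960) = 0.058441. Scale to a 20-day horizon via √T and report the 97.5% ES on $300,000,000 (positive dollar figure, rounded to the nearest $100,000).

σ_{20d} = 2.57% × √20 = 11.493%.
ES multiplier = φ(z)/(1−α) = 0.058441/0.025 = 2.338.
ES = 11.493% × 2.338 = 26.871%; on $300,000,000: $80,613,000.

$80,600,000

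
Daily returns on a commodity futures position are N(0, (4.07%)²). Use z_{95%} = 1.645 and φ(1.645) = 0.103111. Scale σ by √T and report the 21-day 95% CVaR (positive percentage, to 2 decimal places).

σ_{21d} = 4.07% × √21 = 18.651%.
ES multiplier = φ(z)/(1−α) = 0.103111/0.05 = 2.062.
ES = 18.651% × 2.062 = 38.458%.

38.46%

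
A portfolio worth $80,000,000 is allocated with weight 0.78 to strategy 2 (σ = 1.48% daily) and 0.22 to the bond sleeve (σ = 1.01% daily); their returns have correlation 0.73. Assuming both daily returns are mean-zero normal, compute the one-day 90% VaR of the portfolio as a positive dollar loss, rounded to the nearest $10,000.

σ_p² = 0.78²·1.48² + 0.22²·1.01² + 2·0.73·0.78·0.22·1.48·1.01 = 1.7565 (%²).
σ_p = √1.7565 = 1.325%.
At 90%, z = 1.282.
VaR = 1.282 × 1.325% = 1.699%; on $80,000,000 that is $1,359,200.

$1,360,000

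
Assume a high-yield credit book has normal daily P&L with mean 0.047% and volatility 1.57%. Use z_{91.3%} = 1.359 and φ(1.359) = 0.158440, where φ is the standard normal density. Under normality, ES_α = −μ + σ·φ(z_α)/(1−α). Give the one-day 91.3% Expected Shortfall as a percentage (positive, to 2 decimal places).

2.81%

Tail multiplier: φ(z)/(1−α) = 0.158440 / 0.087 = 1.821.
ES = −(0.047%) + 1.57% × 1.821 = 2.812%.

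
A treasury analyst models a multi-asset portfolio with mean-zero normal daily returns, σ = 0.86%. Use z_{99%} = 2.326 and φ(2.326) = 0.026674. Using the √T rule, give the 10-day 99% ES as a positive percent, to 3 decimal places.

7.254%

σ_{10d} = 0.86% × √10 = 2.720%.
ES multiplier = φ(z)/(1−α) = 0.026674/0.01 = 2.667.
ES = 2.720% × 2.667 = 7.254%.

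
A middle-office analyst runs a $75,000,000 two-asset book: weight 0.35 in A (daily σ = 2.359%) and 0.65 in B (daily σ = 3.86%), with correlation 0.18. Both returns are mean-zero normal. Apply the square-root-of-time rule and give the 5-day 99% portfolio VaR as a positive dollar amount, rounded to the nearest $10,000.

$10,840,000

σ_p = √(0.35²·2.359² + 0.65²·3.86² + 2·0.18·0.35·0.65·2.359·3.86) = 2.779%.
σ_{5d} = 2.779% × √5 = 6.214%.
z(99%) = 2.326.
VaR = 2.326 × 6.214% = 14.454%; on $75,000,000 that is $10,840,500.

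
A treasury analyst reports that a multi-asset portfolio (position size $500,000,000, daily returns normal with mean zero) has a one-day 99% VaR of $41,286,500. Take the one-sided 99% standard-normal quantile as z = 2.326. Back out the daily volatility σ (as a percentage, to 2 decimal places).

VaR as a fraction: $41,286,500 / $500,000,000 = 8.257%.
σ = VaR / z = 8.257% / 2.326 = 3.550%.

3.55%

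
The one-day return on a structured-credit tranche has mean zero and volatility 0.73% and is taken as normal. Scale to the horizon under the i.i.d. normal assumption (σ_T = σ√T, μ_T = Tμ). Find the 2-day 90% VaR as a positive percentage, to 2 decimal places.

1.32%

At 90%, z = 1.282.
σ_{2d} = 0.73% × √2 = 1.032%.
VaR = 1.282 × 1.032% = 1.323%.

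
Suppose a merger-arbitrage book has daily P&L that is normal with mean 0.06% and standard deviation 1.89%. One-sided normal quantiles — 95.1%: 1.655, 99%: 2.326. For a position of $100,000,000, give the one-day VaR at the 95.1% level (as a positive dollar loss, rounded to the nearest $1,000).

$3,068,000

VaR = −μ + z·σ = −(0.06%) + 1.655 × 1.89% = 3.068%.
On $100,000,000: 0.03068 × $100,000,000 = $3,068,000.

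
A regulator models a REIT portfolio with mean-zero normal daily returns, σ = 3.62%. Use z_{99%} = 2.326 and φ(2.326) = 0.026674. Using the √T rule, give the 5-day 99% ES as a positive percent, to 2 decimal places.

σ_{5d} = 3.62% × √5 = 8.095%.
ES multiplier = φ(z)/(1−α) = 0.026674/0.01 = 2.667.
ES = 8.095% × 2.667 = 21.589%.

21.59%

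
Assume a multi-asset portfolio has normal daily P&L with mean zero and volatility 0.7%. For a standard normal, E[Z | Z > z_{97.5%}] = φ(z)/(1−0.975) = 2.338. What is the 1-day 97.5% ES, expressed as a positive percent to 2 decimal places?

1.64%

ES = 0.7% × 2.338 = 1.637%.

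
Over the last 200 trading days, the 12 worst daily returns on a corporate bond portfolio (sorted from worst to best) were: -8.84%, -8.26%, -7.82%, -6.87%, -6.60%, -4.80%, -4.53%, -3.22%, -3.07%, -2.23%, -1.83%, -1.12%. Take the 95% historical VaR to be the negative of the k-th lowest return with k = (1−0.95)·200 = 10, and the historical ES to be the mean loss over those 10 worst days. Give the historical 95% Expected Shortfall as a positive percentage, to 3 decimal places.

The 10 worst returns sum to -56.24%.
ES = −(-56.24%) / 10 = 5.624%.

5.624%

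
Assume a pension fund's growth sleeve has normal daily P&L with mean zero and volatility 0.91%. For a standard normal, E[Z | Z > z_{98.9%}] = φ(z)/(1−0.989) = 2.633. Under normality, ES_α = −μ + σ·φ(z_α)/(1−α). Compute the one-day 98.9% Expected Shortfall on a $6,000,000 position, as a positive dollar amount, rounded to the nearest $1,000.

$144,000

ES = 0.91% × 2.633 = 2.396%.
On $6,000,000: 0.02396 × $6,000,000 = $143,760.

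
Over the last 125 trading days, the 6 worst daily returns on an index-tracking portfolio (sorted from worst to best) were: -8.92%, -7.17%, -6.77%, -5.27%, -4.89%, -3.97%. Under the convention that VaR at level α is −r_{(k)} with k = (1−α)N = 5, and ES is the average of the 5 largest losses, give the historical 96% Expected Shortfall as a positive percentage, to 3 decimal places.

6.604%

The 5 worst returns sum to -33.02%.
ES = −(-33.02%) / 5 = 6.604%.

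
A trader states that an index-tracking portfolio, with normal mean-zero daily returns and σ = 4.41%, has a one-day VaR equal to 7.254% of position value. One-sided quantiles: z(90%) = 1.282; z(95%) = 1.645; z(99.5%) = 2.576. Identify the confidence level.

Implied z = VaR/σ = 7.254 / 4.41 = 1.645.
This matches z(95%) = 1.645.

95%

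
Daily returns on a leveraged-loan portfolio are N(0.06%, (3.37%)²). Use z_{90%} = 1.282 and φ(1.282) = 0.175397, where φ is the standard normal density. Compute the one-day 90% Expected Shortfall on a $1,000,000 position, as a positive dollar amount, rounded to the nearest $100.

$58,500

Tail multiplier: φ(z)/(1−α) = 0.175397 / 0.1 = 1.754.
ES = −(0.06%) + 3.37% × 1.754 = 5.851%.
On $1,000,000: 0.05851 × $1,000,000 = $58,510.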